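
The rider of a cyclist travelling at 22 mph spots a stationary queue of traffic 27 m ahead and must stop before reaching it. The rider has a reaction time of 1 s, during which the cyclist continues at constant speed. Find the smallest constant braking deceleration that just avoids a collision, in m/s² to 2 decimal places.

Required deceleration ≈ 2.82 m/s²

22 mph × 0.44704 = 9.8349 m/s.
Distance covered during reaction = 9.8349 × 1 = 9.835 m.
Distance available for braking: 27 − 9.835 = 17.165 m.
v² = 2a·d ⇒ a = v²/(2d) = 9.8349² / (2 × 17.165) = 96.725 / 34.330 = 2.8175 m/s².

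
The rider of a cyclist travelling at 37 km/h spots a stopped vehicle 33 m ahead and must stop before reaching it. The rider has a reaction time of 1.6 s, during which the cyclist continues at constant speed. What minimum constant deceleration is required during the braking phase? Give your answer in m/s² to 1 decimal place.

37 km/h ÷ 3.6 = 10.2778 m/s.
Distance covered during reaction = 10.2778 × 1.6 = 16.444 m.
Distance available for braking: 33 − 16.444 = 16.556 m.
v² = 2a·d ⇒ a = v²/(2d) = 10.2778² / (2 × 16.556) = 105.633 / 33.112 = 3.1902 m/s².

Required deceleration ≈ 3.2 m/s²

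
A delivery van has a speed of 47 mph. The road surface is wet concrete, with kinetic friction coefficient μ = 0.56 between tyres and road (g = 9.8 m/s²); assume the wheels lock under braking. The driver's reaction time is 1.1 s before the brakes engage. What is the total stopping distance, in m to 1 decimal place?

Total stopping distance ≈ 63.3 m

47 mph × 0.44704 = 21.0109 m/s.
a = μg = 0.56 × 9.8 = 5.488 m/s².
Reaction distance = v·t_r = 21.0109 × 1.1 = 23.112 m.
Braking distance = v²/(2a) = 21.0109² / (2 × 5.488) = 441.458 / 10.976 = 40.220 m.
Total = 23.112 + 40.220 = 63.332 m.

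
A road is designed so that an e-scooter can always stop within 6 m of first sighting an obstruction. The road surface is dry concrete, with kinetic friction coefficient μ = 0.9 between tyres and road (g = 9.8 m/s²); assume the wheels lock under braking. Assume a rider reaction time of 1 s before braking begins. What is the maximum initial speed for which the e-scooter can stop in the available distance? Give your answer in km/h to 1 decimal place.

Maximum speed ≈ 17.0 km/h

a = μg = 0.9 × 9.8 = 8.820 m/s².
Stopping distance: v·t_r + v²/(2a) = 6 with t_r = 1 s and a = 8.820 m/s².
So v² + 17.640 v − 105.84 = 0.
Positive root: v = −a·t_r + √((a·t_r)² + 2a·d) = −8.820 + √(77.792 + 105.84) = 4.7311 m/s.
4.7311 m/s × 3.6 = 17.032 km/h.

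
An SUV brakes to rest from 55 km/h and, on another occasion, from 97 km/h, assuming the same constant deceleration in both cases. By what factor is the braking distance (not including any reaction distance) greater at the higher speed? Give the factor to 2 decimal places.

Factor ≈ 3.11

Braking distance d = v²/(2a), so with a fixed, d ∝ v².
Factor = (97/55)² = 1.7636² = 3.1103.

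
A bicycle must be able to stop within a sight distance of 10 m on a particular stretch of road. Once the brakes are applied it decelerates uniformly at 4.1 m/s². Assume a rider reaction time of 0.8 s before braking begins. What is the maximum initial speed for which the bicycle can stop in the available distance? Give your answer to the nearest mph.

Maximum speed ≈ 14 mph

Stopping distance: v·t_r + v²/(2a) = 10 with t_r = 0.8 s and a = 4.100 m/s².
So v² + 6.560 v − 82.00 = 0.
Positive root: v = −a·t_r + √((a·t_r)² + 2a·d) = −3.280 + √(10.758 + 82.00) = 6.3511 m/s.
6.3511 m/s ÷ 0.44704 = 14.207 mph.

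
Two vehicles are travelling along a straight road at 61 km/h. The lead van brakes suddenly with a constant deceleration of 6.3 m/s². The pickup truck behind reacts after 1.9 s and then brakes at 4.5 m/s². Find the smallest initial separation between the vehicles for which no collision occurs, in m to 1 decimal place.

Minimum gap ≈ 41.3 m

61 km/h ÷ 3.6 = 16.9444 m/s.
Leader travels v²/(2a_L) = 287.113 / 12.600 = 22.787 m before stopping.
Follower covers v·t_r = 16.9444 × 1.9 = 32.194 m while reacting, then v²/(2a_F) = 287.113 / 9.000 = 31.901 m while braking, for a total of 32.194 + 31.901 = 64.095 m.
Since a_F ≤ a_L and the follower starts braking later, the follower is never slower than the leader, so the closest approach is when both have stopped.
Minimum gap = 64.095 − 22.787 = 41.308 m.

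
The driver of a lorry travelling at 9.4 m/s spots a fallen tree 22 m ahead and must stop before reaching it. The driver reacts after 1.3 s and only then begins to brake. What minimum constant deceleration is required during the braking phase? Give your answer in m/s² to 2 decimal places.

Distance covered during reaction = 9.4000 × 1.3 = 12.220 m.
Distance available for braking: 22 − 12.220 = 9.780 m.
v² = 2a·d ⇒ a = v²/(2d) = 9.4000² / (2 × 9.780) = 88.360 / 19.560 = 4.5174 m/s².

Required deceleration ≈ 4.52 m/s²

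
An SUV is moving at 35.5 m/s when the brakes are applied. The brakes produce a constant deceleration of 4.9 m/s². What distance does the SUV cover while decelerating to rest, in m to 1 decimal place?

Braking distance ≈ 128.6 m

Braking distance = v²/(2a) = 35.5000² / (2 × 4.900) = 1260.250 / 9.800 = 128.597 m.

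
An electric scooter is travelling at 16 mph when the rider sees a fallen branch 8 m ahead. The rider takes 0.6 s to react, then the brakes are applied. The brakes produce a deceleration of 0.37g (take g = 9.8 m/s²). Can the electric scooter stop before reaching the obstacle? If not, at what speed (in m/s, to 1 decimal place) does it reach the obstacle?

16 mph × 0.44704 = 7.1526 m/s.
a = 0.37 × 9.8 = 3.626 m/s².
Reaction distance = 7.1526 × 0.6 = 4.292 m.
Braking distance needed to stop: v²/(2a) = 51.160 / 7.252 = 7.055 m, so total needed = 4.292 + 7.055 = 11.347 m > 8 m — it cannot stop.
Distance remaining when braking begins: 8 − 4.292 = 3.708 m.
v² = v₀² − 2a·d = 51.160 − 2 × 3.626 × 3.708 = 24.270 m²/s².
v = √24.270 = 4.926 m/s.

No — it strikes the obstacle at 4.9 m/s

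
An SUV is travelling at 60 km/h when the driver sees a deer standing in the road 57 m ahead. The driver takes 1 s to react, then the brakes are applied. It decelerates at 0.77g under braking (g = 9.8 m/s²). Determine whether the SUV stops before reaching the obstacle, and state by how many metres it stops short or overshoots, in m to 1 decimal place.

Yes — it stops 21.9 m short of the obstacle

60 km/h ÷ 3.6 = 16.6667 m/s.
a = 0.77 × 9.8 = 7.546 m/s².
Reaction distance = 16.6667 × 1 = 16.667 m.
Braking distance = v²/(2a) = 277.779 / 15.092 = 18.406 m.
Total stopping distance = 16.667 + 18.406 = 35.073 m, vs 57 m available — it stops with 57 − 35.073 = 21.927 m to spare.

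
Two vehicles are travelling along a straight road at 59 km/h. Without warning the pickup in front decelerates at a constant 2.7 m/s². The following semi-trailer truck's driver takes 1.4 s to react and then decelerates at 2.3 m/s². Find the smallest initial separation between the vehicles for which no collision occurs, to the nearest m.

59 km/h ÷ 3.6 = 16.3889 m/s.
Leader travels v²/(2a_L) = 268.596 / 5.400 = 49.740 m before stopping.
Follower covers v·t_r = 16.3889 × 1.4 = 22.944 m while reacting, then v²/(2a_F) = 268.596 / 4.600 = 58.390 m while braking, for a total of 22.944 + 58.390 = 81.334 m.
Since a_F ≤ a_L and the follower starts braking later, the follower is never slower than the leader, so the closest approach is when both have stopped.
Minimum gap = 81.334 − 49.740 = 31.594 m.

Minimum gap ≈ 32 m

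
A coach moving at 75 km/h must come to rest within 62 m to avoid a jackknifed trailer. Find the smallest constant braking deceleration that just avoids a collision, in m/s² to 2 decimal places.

Required deceleration ≈ 3.50 m/s²

75 km/h ÷ 3.6 = 20.8333 m/s.
v² = 2a·d ⇒ a = v²/(2d) = 20.8333² / (2 × 62.000) = 434.026 / 124.000 = 3.5002 m/s².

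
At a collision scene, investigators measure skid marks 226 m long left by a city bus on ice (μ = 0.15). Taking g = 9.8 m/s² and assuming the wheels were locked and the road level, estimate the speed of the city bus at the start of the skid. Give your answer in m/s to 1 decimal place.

Deceleration a = μg = 0.15 × 9.8 = 1.470 m/s².
v = √(2a·d) = √(2 × 1.470 × 226) = √664.440 = 25.7767 m/s.

Initial speed ≈ 25.8 m/s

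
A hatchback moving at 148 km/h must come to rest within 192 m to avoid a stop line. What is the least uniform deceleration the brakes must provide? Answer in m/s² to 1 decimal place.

Required deceleration ≈ 4.4 m/s²

148 km/h ÷ 3.6 = 41.1111 m/s.
v² = 2a·d ⇒ a = v²/(2d) = 41.1111² / (2 × 192.000) = 1690.123 / 384.000 = 4.4014 m/s².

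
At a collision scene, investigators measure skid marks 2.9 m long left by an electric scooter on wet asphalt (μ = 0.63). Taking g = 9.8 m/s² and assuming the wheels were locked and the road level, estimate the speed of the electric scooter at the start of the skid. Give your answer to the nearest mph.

Deceleration a = μg = 0.63 × 9.8 = 6.174 m/s².
v = √(2a·d) = √(2 × 6.174 × 2.9) = √35.809 = 5.9841 m/s.
= 5.9841 ÷ 0.44704 = 13.386 mph.

Initial speed ≈ 13 mph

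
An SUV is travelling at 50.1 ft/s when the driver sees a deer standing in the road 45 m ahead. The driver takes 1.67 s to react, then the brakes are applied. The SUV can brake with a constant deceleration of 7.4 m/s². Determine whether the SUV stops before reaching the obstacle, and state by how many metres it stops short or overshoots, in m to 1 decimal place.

50.1 ft/s × 0.3048 = 15.2705 m/s.
Reaction distance = 15.2705 × 1.67 = 25.502 m.
Braking distance = v²/(2a) = 233.188 / 14.800 = 15.756 m.
Total stopping distance = 25.502 + 15.756 = 41.258 m, vs 45 m available — it stops with 45 − 41.258 = 3.742 m to spare.

Yes — it stops 3.7 m short of the obstacle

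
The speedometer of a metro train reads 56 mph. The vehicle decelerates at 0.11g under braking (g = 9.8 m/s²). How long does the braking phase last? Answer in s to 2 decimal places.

56 mph × 0.44704 = 25.0342 m/s.
a = 0.11 × 9.8 = 1.078 m/s².
Braking time = v/a = 25.0342 / 1.078 = 23.223 s.

Braking time ≈ 23.22 s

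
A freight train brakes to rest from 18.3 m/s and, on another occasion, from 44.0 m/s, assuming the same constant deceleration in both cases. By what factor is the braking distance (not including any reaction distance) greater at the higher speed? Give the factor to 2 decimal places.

Braking distance d = v²/(2a), so with a fixed, d ∝ v².
Factor = (44.0/18.3)² = 2.4044² = 5.7811.

Factor ≈ 5.78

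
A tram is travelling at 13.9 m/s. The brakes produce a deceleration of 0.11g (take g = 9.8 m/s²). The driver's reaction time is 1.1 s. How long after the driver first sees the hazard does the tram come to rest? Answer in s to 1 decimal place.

a = 0.11 × 9.8 = 1.078 m/s².
Braking time = v/a = 13.9000 / 1.078 = 12.894 s.
Total = 1.1 + 12.894 = 13.994 s.

Total time ≈ 14.0 s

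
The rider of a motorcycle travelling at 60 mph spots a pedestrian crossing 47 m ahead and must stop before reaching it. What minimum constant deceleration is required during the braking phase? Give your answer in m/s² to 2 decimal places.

60 mph × 0.44704 = 26.8224 m/s.
v² = 2a·d ⇒ a = v²/(2d) = 26.8224² / (2 × 47.000) = 719.441 / 94.000 = 7.6536 m/s².

Required deceleration ≈ 7.65 m/s²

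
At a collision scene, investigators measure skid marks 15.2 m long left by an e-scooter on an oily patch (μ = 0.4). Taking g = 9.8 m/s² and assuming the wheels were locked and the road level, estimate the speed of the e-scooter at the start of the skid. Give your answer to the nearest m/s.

Initial speed ≈ 11 m/s

Deceleration a = μg = 0.4 × 9.8 = 3.920 m/s².
v = √(2a·d) = √(2 × 3.920 × 15.2) = √119.168 = 10.9164 m/s.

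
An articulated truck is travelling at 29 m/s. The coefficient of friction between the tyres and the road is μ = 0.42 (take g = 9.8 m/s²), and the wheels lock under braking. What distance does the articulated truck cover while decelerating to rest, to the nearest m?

a = μg = 0.42 × 9.8 = 4.116 m/s².
Braking distance = v²/(2a) = 29.0000² / (2 × 4.116) = 841.000 / 8.232 = 102.162 m.

Braking distance ≈ 102 m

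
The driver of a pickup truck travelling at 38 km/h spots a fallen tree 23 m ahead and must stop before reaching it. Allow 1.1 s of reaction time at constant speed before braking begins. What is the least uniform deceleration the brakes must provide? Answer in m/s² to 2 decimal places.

Required deceleration ≈ 4.89 m/s²

38 km/h ÷ 3.6 = 10.5556 m/s.
Distance covered during reaction = 10.5556 × 1.1 = 11.611 m.
Distance available for braking: 23 − 11.611 = 11.389 m.
v² = 2a·d ⇒ a = v²/(2d) = 10.5556² / (2 × 11.389) = 111.421 / 22.778 = 4.8916 m/s².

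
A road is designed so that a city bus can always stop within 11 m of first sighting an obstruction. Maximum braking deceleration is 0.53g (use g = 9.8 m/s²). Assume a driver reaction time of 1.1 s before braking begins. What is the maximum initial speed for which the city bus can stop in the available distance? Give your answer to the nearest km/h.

a = 0.53 × 9.8 = 5.194 m/s².
Stopping distance: v·t_r + v²/(2a) = 11 with t_r = 1.1 s and a = 5.194 m/s².
So v² + 11.427 v − 114.27 = 0.
Positive root: v = −a·t_r + √((a·t_r)² + 2a·d) = −5.713 + √(32.638 + 114.27) = 6.4076 m/s.
6.4076 m/s × 3.6 = 23.067 km/h.

Maximum speed ≈ 23 km/h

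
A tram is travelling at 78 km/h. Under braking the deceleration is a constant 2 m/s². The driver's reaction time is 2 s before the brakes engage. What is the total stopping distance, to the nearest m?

Total stopping distance ≈ 161 m

78 km/h ÷ 3.6 = 21.6667 m/s.
Reaction distance = v·t_r = 21.6667 × 2 = 43.333 m.
Braking distance = v²/(2a) = 21.6667² / (2 × 2.000) = 469.446 / 4.000 = 117.362 m.
Total = 43.333 + 117.362 = 160.695 m.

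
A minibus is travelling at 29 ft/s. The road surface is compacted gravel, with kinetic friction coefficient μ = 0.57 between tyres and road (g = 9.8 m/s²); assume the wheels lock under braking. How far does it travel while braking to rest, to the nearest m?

29 ft/s × 0.3048 = 8.8392 m/s.
a = μg = 0.57 × 9.8 = 5.586 m/s².
Braking distance = v²/(2a) = 8.8392² / (2 × 5.586) = 78.131 / 11.172 = 6.993 m.

Braking distance ≈ 7 m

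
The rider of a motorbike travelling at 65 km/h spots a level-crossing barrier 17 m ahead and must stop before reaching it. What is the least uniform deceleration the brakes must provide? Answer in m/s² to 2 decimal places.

Required deceleration ≈ 9.59 m/s²

65 km/h ÷ 3.6 = 18.0556 m/s.
v² = 2a·d ⇒ a = v²/(2d) = 18.0556² / (2 × 17.000) = 326.005 / 34.000 = 9.5884 m/s².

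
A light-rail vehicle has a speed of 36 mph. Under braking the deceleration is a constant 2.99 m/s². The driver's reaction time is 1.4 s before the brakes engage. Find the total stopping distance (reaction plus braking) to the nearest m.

Total stopping distance ≈ 66 m

36 mph × 0.44704 = 16.0934 m/s.
Reaction distance = v·t_r = 16.0934 × 1.4 = 22.531 m.
Braking distance = v²/(2a) = 16.0934² / (2 × 2.990) = 258.998 / 5.980 = 43.311 m.
Total = 22.531 + 43.311 = 65.842 m.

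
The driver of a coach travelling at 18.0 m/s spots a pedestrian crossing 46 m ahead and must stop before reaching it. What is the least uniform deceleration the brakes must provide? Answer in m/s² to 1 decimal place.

v² = 2a·d ⇒ a = v²/(2d) = 18.0000² / (2 × 46.000) = 324.000 / 92.000 = 3.5217 m/s².

Required deceleration ≈ 3.5 m/s²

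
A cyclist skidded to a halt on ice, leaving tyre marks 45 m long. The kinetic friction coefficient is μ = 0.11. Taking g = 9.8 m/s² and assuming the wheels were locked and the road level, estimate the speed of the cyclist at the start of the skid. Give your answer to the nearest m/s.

Initial speed ≈ 10 m/s

Deceleration a = μg = 0.11 × 9.8 = 1.078 m/s².
v = √(2a·d) = √(2 × 1.078 × 45) = √97.020 = 9.8499 m/s.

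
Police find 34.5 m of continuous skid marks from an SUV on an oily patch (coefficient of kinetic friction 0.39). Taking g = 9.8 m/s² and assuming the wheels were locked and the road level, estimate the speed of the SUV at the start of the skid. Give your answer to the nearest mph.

Initial speed ≈ 36 mph

Deceleration a = μg = 0.39 × 9.8 = 3.822 m/s².
v = √(2a·d) = √(2 × 3.822 × 34.5) = √263.718 = 16.2394 m/s.
= 16.2394 ÷ 0.44704 = 36.327 mph.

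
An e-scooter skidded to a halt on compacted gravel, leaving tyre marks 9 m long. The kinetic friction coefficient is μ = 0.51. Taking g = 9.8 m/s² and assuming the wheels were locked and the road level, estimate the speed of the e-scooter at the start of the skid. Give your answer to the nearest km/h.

Initial speed ≈ 34 km/h

Deceleration a = μg = 0.51 × 9.8 = 4.998 m/s².
v = √(2a·d) = √(2 × 4.998 × 9) = √89.964 = 9.4849 m/s.
= 9.4849 × 3.6 = 34.146 km/h.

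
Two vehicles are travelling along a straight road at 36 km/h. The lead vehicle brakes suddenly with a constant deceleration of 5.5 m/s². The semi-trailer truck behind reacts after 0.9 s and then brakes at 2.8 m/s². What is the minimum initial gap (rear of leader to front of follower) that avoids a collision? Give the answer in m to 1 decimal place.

36 km/h ÷ 3.6 = 10.0000 m/s.
Leader travels v²/(2a_L) = 100.000 / 11.000 = 9.091 m before stopping.
Follower covers v·t_r = 10.0000 × 0.9 = 9.000 m while reacting, then v²/(2a_F) = 100.000 / 5.600 = 17.857 m while braking, for a total of 9.000 + 17.857 = 26.857 m.
Since a_F ≤ a_L and the follower starts braking later, the follower is never slower than the leader, so the closest approach is when both have stopped.
Minimum gap = 26.857 − 9.091 = 17.766 m.

Minimum gap ≈ 17.8 m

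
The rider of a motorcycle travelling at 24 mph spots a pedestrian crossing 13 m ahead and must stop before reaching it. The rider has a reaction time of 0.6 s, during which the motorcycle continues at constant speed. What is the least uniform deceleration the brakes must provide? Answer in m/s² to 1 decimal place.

24 mph × 0.44704 = 10.7290 m/s.
Distance covered during reaction = 10.7290 × 0.6 = 6.437 m.
Distance available for braking: 13 − 6.437 = 6.563 m.
v² = 2a·d ⇒ a = v²/(2d) = 10.7290² / (2 × 6.563) = 115.111 / 13.126 = 8.7697 m/s².

Required deceleration ≈ 8.8 m/s²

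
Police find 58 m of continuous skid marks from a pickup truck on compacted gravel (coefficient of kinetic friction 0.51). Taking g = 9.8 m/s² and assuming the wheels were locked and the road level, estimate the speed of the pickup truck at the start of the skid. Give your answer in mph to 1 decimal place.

Deceleration a = μg = 0.51 × 9.8 = 4.998 m/s².
v = √(2a·d) = √(2 × 4.998 × 58) = √579.768 = 24.0784 m/s.
= 24.0784 ÷ 0.44704 = 53.862 mph.

Initial speed ≈ 53.9 mph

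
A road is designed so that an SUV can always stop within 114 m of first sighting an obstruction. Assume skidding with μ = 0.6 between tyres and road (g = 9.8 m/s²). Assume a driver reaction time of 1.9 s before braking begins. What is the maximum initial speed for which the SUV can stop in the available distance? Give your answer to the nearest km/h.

a = μg = 0.6 × 9.8 = 5.880 m/s².
Stopping distance: v·t_r + v²/(2a) = 114 with t_r = 1.9 s and a = 5.880 m/s².
So v² + 22.344 v − 1340.64 = 0.
Positive root: v = −a·t_r + √((a·t_r)² + 2a·d) = −11.172 + √(124.814 + 1340.64) = 27.1092 m/s.
27.1092 m/s × 3.6 = 97.593 km/h.

Maximum speed ≈ 98 km/h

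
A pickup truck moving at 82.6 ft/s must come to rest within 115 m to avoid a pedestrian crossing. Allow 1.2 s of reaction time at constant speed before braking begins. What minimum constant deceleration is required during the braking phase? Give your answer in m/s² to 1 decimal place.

Required deceleration ≈ 3.7 m/s²

82.6 ft/s × 0.3048 = 25.1765 m/s.
Distance covered during reaction = 25.1765 × 1.2 = 30.212 m.
Distance available for braking: 115 − 30.212 = 84.788 m.
v² = 2a·d ⇒ a = v²/(2d) = 25.1765² / (2 × 84.788) = 633.856 / 169.576 = 3.7379 m/s².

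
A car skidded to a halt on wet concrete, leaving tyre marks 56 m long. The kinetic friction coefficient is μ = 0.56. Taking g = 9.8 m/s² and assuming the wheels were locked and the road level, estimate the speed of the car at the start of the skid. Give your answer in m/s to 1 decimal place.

Deceleration a = μg = 0.56 × 9.8 = 5.488 m/s².
v = √(2a·d) = √(2 × 5.488 × 56) = √614.656 = 24.7923 m/s.

Initial speed ≈ 24.8 m/s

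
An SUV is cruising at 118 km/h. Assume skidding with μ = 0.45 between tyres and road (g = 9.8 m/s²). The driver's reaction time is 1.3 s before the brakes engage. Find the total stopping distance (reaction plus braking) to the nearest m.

118 km/h ÷ 3.6 = 32.7778 m/s.
a = μg = 0.45 × 9.8 = 4.410 m/s².
Reaction distance = v·t_r = 32.7778 × 1.3 = 42.611 m.
Braking distance = v²/(2a) = 32.7778² / (2 × 4.410) = 1074.384 / 8.820 = 121.812 m.
Total = 42.611 + 121.812 = 164.423 m.

Total stopping distance ≈ 164 m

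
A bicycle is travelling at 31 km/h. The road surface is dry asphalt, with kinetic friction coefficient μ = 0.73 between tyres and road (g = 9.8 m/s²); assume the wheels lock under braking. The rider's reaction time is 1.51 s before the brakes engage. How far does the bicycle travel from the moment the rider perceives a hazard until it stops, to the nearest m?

31 km/h ÷ 3.6 = 8.6111 m/s.
a = μg = 0.73 × 9.8 = 7.154 m/s².
Reaction distance = v·t_r = 8.6111 × 1.51 = 13.003 m.
Braking distance = v²/(2a) = 8.6111² / (2 × 7.154) = 74.151 / 14.308 = 5.182 m.
Total = 13.003 + 5.182 = 18.185 m.

Total stopping distance ≈ 18 m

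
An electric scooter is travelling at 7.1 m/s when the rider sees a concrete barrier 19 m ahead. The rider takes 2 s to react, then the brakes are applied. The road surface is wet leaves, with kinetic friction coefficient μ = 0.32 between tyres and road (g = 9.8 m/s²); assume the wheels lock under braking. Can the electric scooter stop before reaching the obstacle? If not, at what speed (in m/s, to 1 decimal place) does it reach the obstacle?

a = μg = 0.32 × 9.8 = 3.136 m/s².
Reaction distance = 7.1000 × 2 = 14.200 m.
Braking distance needed to stop: v²/(2a) = 50.410 / 6.272 = 8.037 m, so total needed = 14.200 + 8.037 = 22.237 m > 19 m — it cannot stop.
Distance remaining when braking begins: 19 − 14.200 = 4.800 m.
v² = v₀² − 2a·d = 50.410 − 2 × 3.136 × 4.800 = 20.304 m²/s².
v = √20.304 = 4.506 m/s.

No — it strikes the obstacle at 4.5 m/s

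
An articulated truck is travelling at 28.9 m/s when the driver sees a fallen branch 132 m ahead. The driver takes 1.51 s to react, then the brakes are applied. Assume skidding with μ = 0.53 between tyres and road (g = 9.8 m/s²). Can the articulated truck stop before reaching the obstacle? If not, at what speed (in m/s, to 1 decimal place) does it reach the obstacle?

a = μg = 0.53 × 9.8 = 5.194 m/s².
Reaction distance = 28.9000 × 1.51 = 43.639 m.
Braking distance = v²/(2a) = 835.210 / 10.388 = 80.401 m.
Total stopping distance = 43.639 + 80.401 = 124.040 m, vs 132 m available — it stops with 132 − 124.040 = 7.960 m to spare.

Yes — it stops about 8.0 m short of the obstacle, so it never reaches it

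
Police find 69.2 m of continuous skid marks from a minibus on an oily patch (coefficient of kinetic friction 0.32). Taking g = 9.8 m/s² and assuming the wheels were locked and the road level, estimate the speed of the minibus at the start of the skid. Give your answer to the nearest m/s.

Deceleration a = μg = 0.32 × 9.8 = 3.136 m/s².
v = √(2a·d) = √(2 × 3.136 × 69.2) = √434.022 = 20.8332 m/s.

Initial speed ≈ 21 m/s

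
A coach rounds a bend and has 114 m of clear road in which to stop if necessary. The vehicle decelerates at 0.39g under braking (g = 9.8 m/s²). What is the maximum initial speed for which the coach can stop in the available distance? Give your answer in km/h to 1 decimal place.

Maximum speed ≈ 106.3 km/h

a = 0.39 × 9.8 = 3.822 m/s².
v²/(2a) = d ⇒ v = √(2 × 3.822 × 114) = √871.42 = 29.5198 m/s.
29.5198 m/s × 3.6 = 106.271 km/h.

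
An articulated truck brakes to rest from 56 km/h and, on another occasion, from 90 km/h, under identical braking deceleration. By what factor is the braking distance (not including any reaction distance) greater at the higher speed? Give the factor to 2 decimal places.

Factor ≈ 2.58

Braking distance d = v²/(2a), so with a fixed, d ∝ v².
Factor = (90/56)² = 1.6071² = 2.5828.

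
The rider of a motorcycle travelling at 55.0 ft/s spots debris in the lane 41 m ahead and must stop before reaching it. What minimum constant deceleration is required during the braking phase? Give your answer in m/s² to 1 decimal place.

Required deceleration ≈ 3.4 m/s²

55 ft/s × 0.3048 = 16.7640 m/s.
v² = 2a·d ⇒ a = v²/(2d) = 16.7640² / (2 × 41.000) = 281.032 / 82.000 = 3.4272 m/s².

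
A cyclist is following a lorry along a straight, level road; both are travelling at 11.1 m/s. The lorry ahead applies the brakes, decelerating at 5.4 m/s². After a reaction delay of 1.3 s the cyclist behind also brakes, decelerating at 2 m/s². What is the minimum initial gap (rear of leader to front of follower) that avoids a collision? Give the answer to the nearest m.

Minimum gap ≈ 34 m

Leader travels v²/(2a_L) = 123.210 / 10.800 = 11.408 m before stopping.
Follower covers v·t_r = 11.1000 × 1.3 = 14.430 m while reacting, then v²/(2a_F) = 123.210 / 4.000 = 30.802 m while braking, for a total of 14.430 + 30.802 = 45.232 m.
Since a_F ≤ a_L and the follower starts braking later, the follower is never slower than the leader, so the closest approach is when both have stopped.
Minimum gap = 45.232 − 11.408 = 33.824 m.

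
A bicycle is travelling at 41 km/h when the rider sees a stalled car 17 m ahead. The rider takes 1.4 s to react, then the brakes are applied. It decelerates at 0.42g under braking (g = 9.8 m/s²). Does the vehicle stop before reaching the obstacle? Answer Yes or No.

41 km/h ÷ 3.6 = 11.3889 m/s.
a = 0.42 × 9.8 = 4.116 m/s².
Reaction distance = 11.3889 × 1.4 = 15.944 m.
Braking distance = v²/(2a) = 129.707 / 8.232 = 15.756 m.
Total stopping distance = 15.944 + 15.756 = 31.700 m, vs 17 m available — it cannot stop in time and overshoots by 31.700 − 17 = 14.700 m.

No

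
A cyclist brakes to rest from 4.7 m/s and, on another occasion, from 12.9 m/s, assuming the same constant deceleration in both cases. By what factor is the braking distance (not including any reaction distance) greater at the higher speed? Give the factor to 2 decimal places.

Braking distance d = v²/(2a), so with a fixed, d ∝ v².
Factor = (12.9/4.7)² = 2.7447² = 7.5334.

Factor ≈ 7.53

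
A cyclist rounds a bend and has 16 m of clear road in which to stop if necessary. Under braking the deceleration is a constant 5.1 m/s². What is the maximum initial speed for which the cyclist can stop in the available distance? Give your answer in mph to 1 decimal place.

v²/(2a) = d ⇒ v = √(2 × 5.100 × 16) = √163.20 = 12.7750 m/s.
12.7750 m/s ÷ 0.44704 = 28.577 mph.

Maximum speed ≈ 28.6 mph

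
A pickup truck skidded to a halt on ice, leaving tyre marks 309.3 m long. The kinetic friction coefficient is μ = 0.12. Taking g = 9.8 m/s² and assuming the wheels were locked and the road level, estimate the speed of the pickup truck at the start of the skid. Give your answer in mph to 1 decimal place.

Initial speed ≈ 60.3 mph

Deceleration a = μg = 0.12 × 9.8 = 1.176 m/s².
v = √(2a·d) = √(2 × 1.176 × 309.3) = √727.474 = 26.9717 m/s.
= 26.9717 ÷ 0.44704 = 60.334 mph.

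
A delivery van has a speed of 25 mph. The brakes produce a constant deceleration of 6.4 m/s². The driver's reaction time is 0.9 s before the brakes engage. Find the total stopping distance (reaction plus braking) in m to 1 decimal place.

Total stopping distance ≈ 19.8 m

25 mph × 0.44704 = 11.1760 m/s.
Reaction distance = v·t_r = 11.1760 × 0.9 = 10.058 m.
Braking distance = v²/(2a) = 11.1760² / (2 × 6.400) = 124.903 / 12.800 = 9.758 m.
Total = 10.058 + 9.758 = 19.816 m.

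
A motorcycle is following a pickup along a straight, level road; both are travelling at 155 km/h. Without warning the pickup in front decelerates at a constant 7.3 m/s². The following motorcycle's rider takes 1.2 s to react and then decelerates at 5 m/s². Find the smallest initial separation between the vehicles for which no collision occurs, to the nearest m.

155 km/h ÷ 3.6 = 43.0556 m/s.
Leader travels v²/(2a_L) = 1853.785 / 14.600 = 126.972 m before stopping.
Follower covers v·t_r = 43.0556 × 1.2 = 51.667 m while reacting, then v²/(2a_F) = 1853.785 / 10.000 = 185.379 m while braking, for a total of 51.667 + 185.379 = 237.046 m.
Since a_F ≤ a_L and the follower starts braking later, the follower is never slower than the leader, so the closest approach is when both have stopped.
Minimum gap = 237.046 − 126.972 = 110.074 m.

Minimum gap ≈ 110 m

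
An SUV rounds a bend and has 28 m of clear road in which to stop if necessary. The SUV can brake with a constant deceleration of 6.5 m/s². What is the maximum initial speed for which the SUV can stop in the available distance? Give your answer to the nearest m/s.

Maximum speed ≈ 19 m/s

v²/(2a) = d ⇒ v = √(2 × 6.500 × 28) = √364.00 = 19.0788 m/s.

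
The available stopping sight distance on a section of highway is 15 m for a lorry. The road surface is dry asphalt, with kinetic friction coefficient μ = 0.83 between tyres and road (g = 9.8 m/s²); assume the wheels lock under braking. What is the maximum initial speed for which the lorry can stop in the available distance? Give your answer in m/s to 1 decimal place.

Maximum speed ≈ 15.6 m/s

a = μg = 0.83 × 9.8 = 8.134 m/s².
v²/(2a) = d ⇒ v = √(2 × 8.134 × 15) = √244.02 = 15.6211 m/s.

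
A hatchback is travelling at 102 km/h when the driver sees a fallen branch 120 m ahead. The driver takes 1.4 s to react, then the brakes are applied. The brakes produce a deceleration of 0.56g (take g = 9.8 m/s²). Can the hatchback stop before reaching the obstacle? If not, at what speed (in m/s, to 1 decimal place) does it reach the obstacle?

Yes — it stops about 7.2 m short of the obstacle, so it never reaches it

102 km/h ÷ 3.6 = 28.3333 m/s.
a = 0.56 × 9.8 = 5.488 m/s².
Reaction distance = 28.3333 × 1.4 = 39.667 m.
Braking distance = v²/(2a) = 802.776 / 10.976 = 73.139 m.
Total stopping distance = 39.667 + 73.139 = 112.806 m, vs 120 m available — it stops with 120 − 112.806 = 7.194 m to spare.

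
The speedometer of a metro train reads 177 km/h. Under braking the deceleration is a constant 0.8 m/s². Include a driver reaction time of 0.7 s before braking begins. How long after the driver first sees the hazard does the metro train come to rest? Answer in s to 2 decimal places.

Total time ≈ 62.16 s

177 km/h ÷ 3.6 = 49.1667 m/s.
Braking time = v/a = 49.1667 / 0.800 = 61.458 s.
Total = 0.7 + 61.458 = 62.158 s.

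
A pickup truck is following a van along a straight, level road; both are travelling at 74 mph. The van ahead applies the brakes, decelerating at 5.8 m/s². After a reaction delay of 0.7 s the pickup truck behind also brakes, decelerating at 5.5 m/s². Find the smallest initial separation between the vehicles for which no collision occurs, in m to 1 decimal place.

Minimum gap ≈ 28.3 m

74 mph × 0.44704 = 33.0810 m/s.
Leader travels v²/(2a_L) = 1094.353 / 11.600 = 94.341 m before stopping.
Follower covers v·t_r = 33.0810 × 0.7 = 23.157 m while reacting, then v²/(2a_F) = 1094.353 / 11.000 = 99.487 m while braking, for a total of 23.157 + 99.487 = 122.644 m.
Since a_F ≤ a_L and the follower starts braking later, the follower is never slower than the leader, so the closest approach is when both have stopped.
Minimum gap = 122.644 − 94.341 = 28.303 m.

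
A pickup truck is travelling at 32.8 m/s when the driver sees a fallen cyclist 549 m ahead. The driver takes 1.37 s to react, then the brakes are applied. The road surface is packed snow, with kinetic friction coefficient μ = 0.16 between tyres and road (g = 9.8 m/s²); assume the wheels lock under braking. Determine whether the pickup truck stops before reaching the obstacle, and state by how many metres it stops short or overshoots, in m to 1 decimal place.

a = μg = 0.16 × 9.8 = 1.568 m/s².
Reaction distance = 32.8000 × 1.37 = 44.936 m.
Braking distance = v²/(2a) = 1075.840 / 3.136 = 343.061 m.
Total stopping distance = 44.936 + 343.061 = 387.997 m, vs 549 m available — it stops with 549 − 387.997 = 161.003 m to spare.

Yes — it stops 161.0 m short of the obstacle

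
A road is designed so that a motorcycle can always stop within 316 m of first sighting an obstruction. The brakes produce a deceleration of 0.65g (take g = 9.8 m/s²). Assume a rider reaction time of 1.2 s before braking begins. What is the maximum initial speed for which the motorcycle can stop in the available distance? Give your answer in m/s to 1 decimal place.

Maximum speed ≈ 56.3 m/s

a = 0.65 × 9.8 = 6.370 m/s².
Stopping distance: v·t_r + v²/(2a) = 316 with t_r = 1.2 s and a = 6.370 m/s².
So v² + 15.288 v − 4025.84 = 0.
Positive root: v = −a·t_r + √((a·t_r)² + 2a·d) = −7.644 + √(58.431 + 4025.84) = 56.2643 m/s.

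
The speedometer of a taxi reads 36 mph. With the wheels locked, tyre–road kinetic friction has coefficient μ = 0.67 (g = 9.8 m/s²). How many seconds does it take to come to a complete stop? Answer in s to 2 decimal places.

Braking time ≈ 2.45 s

36 mph × 0.44704 = 16.0934 m/s.
a = μg = 0.67 × 9.8 = 6.566 m/s².
Braking time = v/a = 16.0934 / 6.566 = 2.451 s.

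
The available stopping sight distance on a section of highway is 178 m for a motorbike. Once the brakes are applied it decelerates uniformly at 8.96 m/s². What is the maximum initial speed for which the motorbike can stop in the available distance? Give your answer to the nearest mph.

v²/(2a) = d ⇒ v = √(2 × 8.960 × 178) = √3189.76 = 56.4780 m/s.
56.4780 m/s ÷ 0.44704 = 126.338 mph.

Maximum speed ≈ 126 mph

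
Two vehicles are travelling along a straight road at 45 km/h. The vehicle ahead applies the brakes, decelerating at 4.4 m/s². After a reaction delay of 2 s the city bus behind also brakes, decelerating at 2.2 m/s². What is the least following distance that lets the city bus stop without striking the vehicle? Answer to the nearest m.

45 km/h ÷ 3.6 = 12.5000 m/s.
Leader travels v²/(2a_L) = 156.250 / 8.800 = 17.756 m before stopping.
Follower covers v·t_r = 12.5000 × 2 = 25.000 m while reacting, then v²/(2a_F) = 156.250 / 4.400 = 35.511 m while braking, for a total of 25.000 + 35.511 = 60.511 m.
Since a_F ≤ a_L and the follower starts braking later, the follower is never slower than the leader, so the closest approach is when both have stopped.
Minimum gap = 60.511 − 17.756 = 42.755 m.

Minimum gap ≈ 43 m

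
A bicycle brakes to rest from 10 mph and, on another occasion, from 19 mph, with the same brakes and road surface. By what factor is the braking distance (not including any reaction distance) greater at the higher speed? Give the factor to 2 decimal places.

Factor ≈ 3.61

Braking distance d = v²/(2a), so with a fixed, d ∝ v².
Factor = (19/10)² = 1.9000² = 3.6100.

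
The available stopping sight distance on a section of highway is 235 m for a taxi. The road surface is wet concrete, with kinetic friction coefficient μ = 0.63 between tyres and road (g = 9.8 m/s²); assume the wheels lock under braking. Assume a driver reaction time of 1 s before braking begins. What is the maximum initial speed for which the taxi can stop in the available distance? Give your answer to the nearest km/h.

Maximum speed ≈ 173 km/h

a = μg = 0.63 × 9.8 = 6.174 m/s².
Stopping distance: v·t_r + v²/(2a) = 235 with t_r = 1 s and a = 6.174 m/s².
So v² + 12.348 v − 2901.78 = 0.
Positive root: v = −a·t_r + √((a·t_r)² + 2a·d) = −6.174 + √(38.118 + 2901.78) = 48.0468 m/s.
48.0468 m/s × 3.6 = 172.968 km/h.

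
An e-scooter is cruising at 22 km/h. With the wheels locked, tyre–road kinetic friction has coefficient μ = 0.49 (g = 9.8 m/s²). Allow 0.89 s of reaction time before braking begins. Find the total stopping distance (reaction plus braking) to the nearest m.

22 km/h ÷ 3.6 = 6.1111 m/s.
a = μg = 0.49 × 9.8 = 4.802 m/s².
Reaction distance = v·t_r = 6.1111 × 0.89 = 5.439 m.
Braking distance = v²/(2a) = 6.1111² / (2 × 4.802) = 37.346 / 9.604 = 3.889 m.
Total = 5.439 + 3.889 = 9.328 m.

Total stopping distance ≈ 9 m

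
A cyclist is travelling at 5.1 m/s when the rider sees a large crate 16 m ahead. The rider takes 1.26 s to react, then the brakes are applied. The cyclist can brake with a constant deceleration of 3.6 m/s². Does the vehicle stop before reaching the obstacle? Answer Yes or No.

Reaction distance = 5.1000 × 1.26 = 6.426 m.
Braking distance = v²/(2a) = 26.010 / 7.200 = 3.613 m.
Total stopping distance = 6.426 + 3.613 = 10.039 m, vs 16 m available — it stops with 16 − 10.039 = 5.961 m to spare.

Yes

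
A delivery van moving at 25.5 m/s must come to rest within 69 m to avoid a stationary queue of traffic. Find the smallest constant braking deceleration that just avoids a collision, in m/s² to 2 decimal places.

Required deceleration ≈ 4.71 m/s²

v² = 2a·d ⇒ a = v²/(2d) = 25.5000² / (2 × 69.000) = 650.250 / 138.000 = 4.7120 m/s².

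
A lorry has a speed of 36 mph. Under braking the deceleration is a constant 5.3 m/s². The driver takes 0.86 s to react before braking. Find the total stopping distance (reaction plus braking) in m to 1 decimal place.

Total stopping distance ≈ 38.3 m

36 mph × 0.44704 = 16.0934 m/s.
Reaction distance = v·t_r = 16.0934 × 0.86 = 13.840 m.
Braking distance = v²/(2a) = 16.0934² / (2 × 5.300) = 258.998 / 10.600 = 24.434 m.
Total = 13.840 + 24.434 = 38.274 m.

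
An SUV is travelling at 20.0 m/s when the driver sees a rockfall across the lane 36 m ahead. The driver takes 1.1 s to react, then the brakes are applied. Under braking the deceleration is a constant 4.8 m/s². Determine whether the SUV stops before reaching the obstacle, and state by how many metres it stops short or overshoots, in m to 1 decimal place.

Reaction distance = 20.0000 × 1.1 = 22.000 m.
Braking distance = v²/(2a) = 400.000 / 9.600 = 41.667 m.
Total stopping distance = 22.000 + 41.667 = 63.667 m, vs 36 m available — it cannot stop in time and overshoots by 63.667 − 36 = 27.667 m.

No — it overshoots by 27.7 m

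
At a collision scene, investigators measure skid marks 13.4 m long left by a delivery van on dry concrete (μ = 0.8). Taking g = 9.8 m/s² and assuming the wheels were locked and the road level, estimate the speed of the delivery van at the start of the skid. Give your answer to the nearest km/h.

Initial speed ≈ 52 km/h

Deceleration a = μg = 0.8 × 9.8 = 7.840 m/s².
v = √(2a·d) = √(2 × 7.840 × 13.4) = √210.112 = 14.4952 m/s.
= 14.4952 × 3.6 = 52.183 km/h.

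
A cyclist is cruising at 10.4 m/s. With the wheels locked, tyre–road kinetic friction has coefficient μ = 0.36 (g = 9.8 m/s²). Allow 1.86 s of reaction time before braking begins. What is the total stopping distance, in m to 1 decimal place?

a = μg = 0.36 × 9.8 = 3.528 m/s².
Reaction distance = v·t_r = 10.4000 × 1.86 = 19.344 m.
Braking distance = v²/(2a) = 10.4000² / (2 × 3.528) = 108.160 / 7.056 = 15.329 m.
Total = 19.344 + 15.329 = 34.673 m.

Total stopping distance ≈ 34.7 m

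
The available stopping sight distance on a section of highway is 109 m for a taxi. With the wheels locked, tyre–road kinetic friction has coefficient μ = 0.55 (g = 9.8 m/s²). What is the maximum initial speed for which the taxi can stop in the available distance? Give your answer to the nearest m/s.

Maximum speed ≈ 34 m/s

a = μg = 0.55 × 9.8 = 5.390 m/s².
v²/(2a) = d ⇒ v = √(2 × 5.390 × 109) = √1175.02 = 34.2786 m/s.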